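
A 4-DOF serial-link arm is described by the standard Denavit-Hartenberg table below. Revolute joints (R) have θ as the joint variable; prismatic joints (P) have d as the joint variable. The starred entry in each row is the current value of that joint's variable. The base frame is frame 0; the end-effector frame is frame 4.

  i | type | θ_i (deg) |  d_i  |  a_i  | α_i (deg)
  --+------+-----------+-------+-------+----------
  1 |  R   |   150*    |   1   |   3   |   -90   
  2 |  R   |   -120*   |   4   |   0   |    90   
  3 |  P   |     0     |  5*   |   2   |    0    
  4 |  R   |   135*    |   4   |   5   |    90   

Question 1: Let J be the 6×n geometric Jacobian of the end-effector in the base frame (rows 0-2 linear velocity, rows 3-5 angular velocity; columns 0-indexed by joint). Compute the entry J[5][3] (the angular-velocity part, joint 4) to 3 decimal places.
-0.500

axis z_3 = (0.7500,-0.4330,-0.5000); lever o_n−o_3 = (-0.2987,-3.9100,-5.0619)
cross product → J_v[:, 3] = (0.2368,3.9457,-3.0619)
J_ω[:, 3] = z_3
entry J[5][3] = -0.5000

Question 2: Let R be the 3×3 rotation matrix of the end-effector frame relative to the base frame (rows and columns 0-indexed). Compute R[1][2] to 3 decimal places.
-0.789

End-effector z-axis (col 2 of R) = (-0.0474,-0.7891,0.6124)
R[1][2] = -0.7891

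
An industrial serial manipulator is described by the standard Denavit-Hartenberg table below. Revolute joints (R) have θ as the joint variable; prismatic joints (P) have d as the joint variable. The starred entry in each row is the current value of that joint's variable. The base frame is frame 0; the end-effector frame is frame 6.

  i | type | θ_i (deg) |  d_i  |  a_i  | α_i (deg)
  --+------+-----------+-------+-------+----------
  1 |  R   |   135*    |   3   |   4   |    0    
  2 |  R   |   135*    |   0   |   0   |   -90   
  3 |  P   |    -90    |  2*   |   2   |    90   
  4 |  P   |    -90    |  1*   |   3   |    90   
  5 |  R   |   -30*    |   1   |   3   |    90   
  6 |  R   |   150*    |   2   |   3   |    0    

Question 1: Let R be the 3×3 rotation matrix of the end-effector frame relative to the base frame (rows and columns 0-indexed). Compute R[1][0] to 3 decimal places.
End-effector x-axis (col 0 of R) = (0.7500,0.4330,-0.5000)
R[1][0] = 0.4330

0.433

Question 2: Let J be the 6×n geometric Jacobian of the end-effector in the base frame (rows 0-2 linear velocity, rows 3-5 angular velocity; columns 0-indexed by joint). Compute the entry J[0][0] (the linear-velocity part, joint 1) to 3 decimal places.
axis z_0 = ẑ; lever o_n−o_0 = (-3.1765,1.8954,2.5000)
cross product → J_v[:, 0] = (-1.8954,-3.1765,0.0000)
J_ω[:, 0] = z_0
entry J[0][0] = -1.8954

-1.895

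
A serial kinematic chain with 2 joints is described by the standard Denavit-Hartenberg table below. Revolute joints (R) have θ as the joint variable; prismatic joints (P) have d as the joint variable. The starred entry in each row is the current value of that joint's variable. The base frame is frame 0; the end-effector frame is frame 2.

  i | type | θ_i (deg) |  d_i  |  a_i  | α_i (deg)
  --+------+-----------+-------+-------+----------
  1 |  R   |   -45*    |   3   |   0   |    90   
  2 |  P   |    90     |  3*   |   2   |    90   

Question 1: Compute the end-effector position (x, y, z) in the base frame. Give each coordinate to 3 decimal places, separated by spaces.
after link 1: o_1 = (0.0000, 0.0000, 3.0000)
after link 2: o_2 = (-2.1213, -2.1213, 5.0000)

-2.121 -2.121 5.000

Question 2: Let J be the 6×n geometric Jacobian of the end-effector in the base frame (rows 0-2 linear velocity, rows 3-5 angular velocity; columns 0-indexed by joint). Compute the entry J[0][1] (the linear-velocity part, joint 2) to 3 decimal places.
-0.707

prismatic axis z_1 = (-0.7071,-0.7071,0.0000)
J_v[:, 1] = z_1; J_ω[:, 1] = (0,0,0)
entry J[0][1] = -0.7071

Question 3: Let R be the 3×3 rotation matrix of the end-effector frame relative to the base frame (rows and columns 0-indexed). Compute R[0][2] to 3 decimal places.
End-effector z-axis (col 2 of R) = (0.7071,-0.7071,-0.0000)
R[0][2] = 0.7071

0.707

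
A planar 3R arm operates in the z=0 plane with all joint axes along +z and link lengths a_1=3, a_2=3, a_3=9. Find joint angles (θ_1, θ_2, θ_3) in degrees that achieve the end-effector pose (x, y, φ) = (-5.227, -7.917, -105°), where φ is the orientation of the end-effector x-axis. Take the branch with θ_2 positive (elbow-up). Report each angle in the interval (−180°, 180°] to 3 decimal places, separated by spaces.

105.000 120.004 29.996

wrist centre = target − a_3·(cos φ, sin φ) = (-2.8976, 0.7763)
cos θ_2 = (8.9989−3²−3²)/(2·3·3) = -0.5001; θ_2 = 120.0039° (elbow-up)
β = atan2(0.7763,-2.8976) = 165.0016°; ψ = atan2(2.5980,1.4998) = 60.0019°
θ_1 = β − ψ = 104.9996°
θ_3 = φ − θ_1 − θ_2 = 29.9965° (wrapped to (-180°,180°])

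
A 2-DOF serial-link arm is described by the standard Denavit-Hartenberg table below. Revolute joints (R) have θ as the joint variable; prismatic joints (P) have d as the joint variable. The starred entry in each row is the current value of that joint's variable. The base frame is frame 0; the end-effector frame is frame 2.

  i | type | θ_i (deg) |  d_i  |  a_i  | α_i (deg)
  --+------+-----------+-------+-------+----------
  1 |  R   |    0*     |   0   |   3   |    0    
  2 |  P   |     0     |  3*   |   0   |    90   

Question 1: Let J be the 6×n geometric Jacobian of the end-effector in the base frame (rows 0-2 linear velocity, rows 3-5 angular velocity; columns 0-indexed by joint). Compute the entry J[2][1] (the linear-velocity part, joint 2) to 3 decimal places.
prismatic axis z_1 = (0.0000,0.0000,1.0000)
J_v[:, 1] = z_1; J_ω[:, 1] = (0,0,0)
entry J[2][1] = 1.0000

1.000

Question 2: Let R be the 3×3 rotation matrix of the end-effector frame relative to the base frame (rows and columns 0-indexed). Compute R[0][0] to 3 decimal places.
1.000

End-effector x-axis (col 0 of R) = (1.0000,0.0000,0.0000)
R[0][0] = 1.0000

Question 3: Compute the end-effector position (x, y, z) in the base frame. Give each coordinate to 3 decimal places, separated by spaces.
after link 1: o_1 = (3.0000, 0.0000, 0.0000)
after link 2: o_2 = (3.0000, 0.0000, 3.0000)

3.000 0.000 3.000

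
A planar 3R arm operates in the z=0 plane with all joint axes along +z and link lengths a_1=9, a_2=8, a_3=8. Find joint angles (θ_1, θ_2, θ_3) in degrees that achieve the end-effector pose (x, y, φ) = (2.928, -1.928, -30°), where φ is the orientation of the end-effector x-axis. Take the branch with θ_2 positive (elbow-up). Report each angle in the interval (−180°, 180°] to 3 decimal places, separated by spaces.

wrist centre = target − a_3·(cos φ, sin φ) = (-4.0002, 2.0720)
cos θ_2 = (20.2948−9²−8²)/(2·9·8) = -0.8660; θ_2 = 149.9980° (elbow-up)
β = atan2(2.0720,-4.0002) = 152.6170°; ψ = atan2(4.0002,2.0719) = 62.6180°
θ_1 = β − ψ = 89.9991°
θ_3 = φ − θ_1 − θ_2 = 90.0029° (wrapped to (-180°,180°])

89.999 149.998 90.003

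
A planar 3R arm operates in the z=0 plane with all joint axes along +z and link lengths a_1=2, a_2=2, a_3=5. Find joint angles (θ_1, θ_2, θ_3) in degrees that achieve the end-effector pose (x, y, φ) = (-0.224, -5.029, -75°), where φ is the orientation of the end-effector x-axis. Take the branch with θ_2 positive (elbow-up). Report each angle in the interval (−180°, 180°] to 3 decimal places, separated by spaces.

wrist centre = target − a_3·(cos φ, sin φ) = (-1.5181, -0.1994)
cos θ_2 = (2.3444−2²−2²)/(2·2·2) = -0.7070; θ_2 = 134.9877° (elbow-up)
β = atan2(-0.1994,-1.5181) = -172.5182°; ψ = atan2(1.4145,0.5861) = 67.4938°
θ_1 = β − ψ = -240.0120°
θ_3 = φ − θ_1 − θ_2 = 30.0243° (wrapped to (-180°,180°])

119.988 134.988 30.024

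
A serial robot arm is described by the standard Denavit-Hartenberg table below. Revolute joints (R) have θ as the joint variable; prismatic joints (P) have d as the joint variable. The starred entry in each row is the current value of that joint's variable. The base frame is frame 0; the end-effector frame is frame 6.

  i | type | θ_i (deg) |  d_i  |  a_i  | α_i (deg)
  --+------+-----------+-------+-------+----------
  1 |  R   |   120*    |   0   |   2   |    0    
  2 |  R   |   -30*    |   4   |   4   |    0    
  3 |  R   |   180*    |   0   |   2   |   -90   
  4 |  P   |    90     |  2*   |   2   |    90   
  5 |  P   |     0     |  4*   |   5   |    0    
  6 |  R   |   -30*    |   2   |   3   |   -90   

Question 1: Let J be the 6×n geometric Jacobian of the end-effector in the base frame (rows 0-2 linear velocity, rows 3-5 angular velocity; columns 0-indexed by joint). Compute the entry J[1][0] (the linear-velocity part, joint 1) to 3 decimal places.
axis z_0 = ẑ; lever o_n−o_0 = (-0.5000,-2.2679,-5.5981)
cross product → J_v[:, 0] = (2.2679,-0.5000,0.0000)
J_ω[:, 0] = z_0
entry J[1][0] = -0.5000

-0.500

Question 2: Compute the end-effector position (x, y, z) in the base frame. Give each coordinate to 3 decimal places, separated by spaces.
after link 1: o_1 = (-1.0000, 1.7321, 0.0000)
after link 2: o_2 = (-1.0000, 5.7321, 4.0000)
after link 3: o_3 = (-1.0000, 3.7321, 4.0000)
after link 4: o_4 = (1.0000, 3.7321, 2.0000)
after link 5: o_5 = (1.0000, -0.2679, -3.0000)
after link 6: o_6 = (-0.5000, -2.2679, -5.5981)

-0.500 -2.268 -5.598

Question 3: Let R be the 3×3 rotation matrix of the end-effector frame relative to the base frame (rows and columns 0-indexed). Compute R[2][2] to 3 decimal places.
-0.500

End-effector z-axis (col 2 of R) = (0.8660,-0.0000,-0.5000)
R[2][2] = -0.5000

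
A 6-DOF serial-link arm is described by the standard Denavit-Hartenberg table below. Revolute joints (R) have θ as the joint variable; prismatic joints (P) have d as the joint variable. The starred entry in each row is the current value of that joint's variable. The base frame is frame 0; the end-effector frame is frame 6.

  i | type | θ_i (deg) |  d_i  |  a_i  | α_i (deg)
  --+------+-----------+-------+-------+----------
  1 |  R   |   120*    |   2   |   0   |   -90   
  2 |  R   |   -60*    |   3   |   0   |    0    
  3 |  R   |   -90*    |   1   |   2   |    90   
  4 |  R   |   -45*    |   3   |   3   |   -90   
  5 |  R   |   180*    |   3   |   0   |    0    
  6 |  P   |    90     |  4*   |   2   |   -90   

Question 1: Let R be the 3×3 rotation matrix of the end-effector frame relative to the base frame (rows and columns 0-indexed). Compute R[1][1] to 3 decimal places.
End-effector y-axis (col 1 of R) = (0.3062,0.8839,-0.3536)
R[1][1] = 0.8839

0.884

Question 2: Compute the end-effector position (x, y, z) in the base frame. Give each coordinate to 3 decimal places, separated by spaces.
after link 1: o_1 = (0.0000, 0.0000, 2.0000)
after link 2: o_2 = (-2.5981, -1.5000, 2.0000)
after link 3: o_3 = (-2.5981, -3.5000, 3.0000)
after link 4: o_4 = (0.9076, -5.3294, 1.4626)
after link 5: o_5 = (-0.0110, -7.9810, 2.5232)
after link 6: o_6 = (-0.7357, -12.3826, 2.2054)

-0.736 -12.383 2.205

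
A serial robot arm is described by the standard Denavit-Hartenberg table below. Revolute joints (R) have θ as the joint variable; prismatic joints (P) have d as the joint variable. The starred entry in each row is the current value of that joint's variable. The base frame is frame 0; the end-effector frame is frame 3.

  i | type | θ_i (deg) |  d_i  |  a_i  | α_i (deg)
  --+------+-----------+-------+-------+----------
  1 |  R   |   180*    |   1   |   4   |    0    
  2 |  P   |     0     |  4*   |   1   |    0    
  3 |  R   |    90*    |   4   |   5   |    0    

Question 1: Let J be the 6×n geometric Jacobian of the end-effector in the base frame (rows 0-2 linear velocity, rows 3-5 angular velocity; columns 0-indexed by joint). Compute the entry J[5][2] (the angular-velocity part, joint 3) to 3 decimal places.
1.000

axis z_2 = (0.0000,0.0000,1.0000); lever o_n−o_2 = (-0.0000,-5.0000,4.0000)
cross product → J_v[:, 2] = (5.0000,-0.0000,0.0000)
J_ω[:, 2] = z_2
entry J[5][2] = 1.0000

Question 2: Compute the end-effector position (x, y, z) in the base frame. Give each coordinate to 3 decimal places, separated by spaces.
after link 1: o_1 = (-4.0000, 0.0000, 1.0000)
after link 2: o_2 = (-5.0000, 0.0000, 5.0000)
after link 3: o_3 = (-5.0000, -5.0000, 9.0000)

-5.000 -5.000 9.000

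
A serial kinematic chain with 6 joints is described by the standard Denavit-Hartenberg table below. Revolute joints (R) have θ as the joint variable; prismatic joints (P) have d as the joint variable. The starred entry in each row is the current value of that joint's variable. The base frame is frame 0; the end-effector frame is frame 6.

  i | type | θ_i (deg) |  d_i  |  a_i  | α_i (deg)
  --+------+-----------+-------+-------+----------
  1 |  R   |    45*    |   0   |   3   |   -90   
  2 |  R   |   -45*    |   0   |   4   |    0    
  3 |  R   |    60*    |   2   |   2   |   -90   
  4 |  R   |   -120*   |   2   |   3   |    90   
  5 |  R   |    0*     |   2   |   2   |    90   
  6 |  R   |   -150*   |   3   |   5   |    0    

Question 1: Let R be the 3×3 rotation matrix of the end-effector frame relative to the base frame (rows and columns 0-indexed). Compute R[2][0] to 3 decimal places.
-0.224

End-effector x-axis (col 0 of R) = (0.9451,0.2380,-0.2241)
R[2][0] = -0.2241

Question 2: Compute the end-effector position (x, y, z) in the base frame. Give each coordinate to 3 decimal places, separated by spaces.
3.736 7.739 3.251

after link 1: o_1 = (2.1213, 2.1213, 0.0000)
after link 2: o_2 = (4.1213, 4.1213, 2.8284)
after link 3: o_3 = (4.0731, 6.9016, 2.3108)
after link 4: o_4 = (0.8455, 7.3481, 0.7672)
after link 5: o_5 = (-1.5382, 5.9997, 1.4743)
after link 6: o_6 = (3.7361, 7.7385, 3.2513)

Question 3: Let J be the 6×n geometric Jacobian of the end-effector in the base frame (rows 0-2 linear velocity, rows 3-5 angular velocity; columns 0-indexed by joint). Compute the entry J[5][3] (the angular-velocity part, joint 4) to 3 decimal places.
-0.966

axis z_3 = (-0.1830,-0.1830,-0.9659); lever o_n−o_3 = (-0.3370,0.8370,0.9405)
cross product → J_v[:, 3] = (0.6363,0.4976,-0.2149)
J_ω[:, 3] = z_3
entry J[5][3] = -0.9659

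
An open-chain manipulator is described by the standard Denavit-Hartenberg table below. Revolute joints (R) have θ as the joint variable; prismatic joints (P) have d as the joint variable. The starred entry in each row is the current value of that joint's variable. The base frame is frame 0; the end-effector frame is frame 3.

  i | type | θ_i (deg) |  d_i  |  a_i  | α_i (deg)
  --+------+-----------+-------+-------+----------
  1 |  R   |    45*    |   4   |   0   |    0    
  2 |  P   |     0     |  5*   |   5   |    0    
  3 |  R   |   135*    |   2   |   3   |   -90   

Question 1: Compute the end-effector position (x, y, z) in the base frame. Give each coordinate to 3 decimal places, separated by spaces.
after link 1: o_1 = (0.0000, 0.0000, 4.0000)
after link 2: o_2 = (3.5355, 3.5355, 9.0000)
after link 3: o_3 = (0.5355, 3.5355, 11.0000)

0.536 3.536 11.000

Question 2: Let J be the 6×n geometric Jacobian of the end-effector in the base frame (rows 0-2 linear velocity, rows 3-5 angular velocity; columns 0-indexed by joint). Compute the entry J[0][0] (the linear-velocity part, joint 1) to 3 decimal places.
axis z_0 = ẑ; lever o_n−o_0 = (0.5355,3.5355,11.0000)
cross product → J_v[:, 0] = (-3.5355,0.5355,0.0000)
J_ω[:, 0] = z_0
entry J[0][0] = -3.5355

-3.536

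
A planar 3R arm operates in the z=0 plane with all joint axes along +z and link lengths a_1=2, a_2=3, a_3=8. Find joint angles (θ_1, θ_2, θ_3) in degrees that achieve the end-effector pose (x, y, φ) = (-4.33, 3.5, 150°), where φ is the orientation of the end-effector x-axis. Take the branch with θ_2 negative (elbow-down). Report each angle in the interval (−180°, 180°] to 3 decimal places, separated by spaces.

wrist centre = target − a_3·(cos φ, sin φ) = (2.5982, -0.5000)
cos θ_2 = (7.0007−2²−3²)/(2·2·3) = -0.4999; θ_2 = -119.9964° (elbow-down)
β = atan2(-0.5000,2.5982) = -10.8929°; ψ = atan2(-2.5982,0.5002) = -79.1035°
θ_1 = β − ψ = 68.2106°
θ_3 = φ − θ_1 − θ_2 = -158.2143° (wrapped to (-180°,180°])

68.211 -119.996 -158.214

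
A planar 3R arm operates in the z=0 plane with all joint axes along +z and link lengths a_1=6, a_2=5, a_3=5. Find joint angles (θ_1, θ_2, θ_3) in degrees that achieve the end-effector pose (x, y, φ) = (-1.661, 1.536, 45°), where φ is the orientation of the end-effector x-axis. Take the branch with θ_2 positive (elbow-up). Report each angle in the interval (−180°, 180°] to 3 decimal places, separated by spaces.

149.995 119.998 135.007

wrist centre = target − a_3·(cos φ, sin φ) = (-5.1965, -1.9995)
cos θ_2 = (31.0021−6²−5²)/(2·6·5) = -0.5000; θ_2 = 119.9977° (elbow-up)
β = atan2(-1.9995,-5.1965) = -158.9542°; ψ = atan2(4.3302,3.5002) = 51.0510°
θ_1 = β − ψ = -210.0051°
θ_3 = φ − θ_1 − θ_2 = 135.0075° (wrapped to (-180°,180°])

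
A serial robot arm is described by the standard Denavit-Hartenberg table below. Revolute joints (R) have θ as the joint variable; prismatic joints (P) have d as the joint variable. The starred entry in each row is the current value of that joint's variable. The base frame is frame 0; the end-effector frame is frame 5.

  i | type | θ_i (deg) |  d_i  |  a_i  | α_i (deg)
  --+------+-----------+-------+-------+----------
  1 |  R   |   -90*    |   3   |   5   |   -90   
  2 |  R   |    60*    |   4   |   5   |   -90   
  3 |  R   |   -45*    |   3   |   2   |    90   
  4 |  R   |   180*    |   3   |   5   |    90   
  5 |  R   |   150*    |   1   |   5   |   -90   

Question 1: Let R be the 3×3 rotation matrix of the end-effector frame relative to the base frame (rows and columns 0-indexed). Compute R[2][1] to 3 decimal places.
0.500

End-effector y-axis (col 1 of R) = (-0.0000,-0.8660,0.5000)
R[2][1] = 0.5000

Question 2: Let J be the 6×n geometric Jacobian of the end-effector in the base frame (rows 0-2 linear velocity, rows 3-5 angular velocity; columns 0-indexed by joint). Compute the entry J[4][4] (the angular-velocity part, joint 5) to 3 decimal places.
axis z_4 = (0.0000,0.8660,-0.5000); lever o_n−o_4 = (4.8296,0.2190,-1.6207)
cross product → J_v[:, 4] = (-1.2941,-2.4148,-4.1826)
J_ω[:, 4] = z_4
entry J[4][4] = 0.8660

0.866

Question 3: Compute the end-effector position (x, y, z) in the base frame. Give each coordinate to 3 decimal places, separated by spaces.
after link 1: o_1 = (0.0000, -5.0000, 3.0000)
after link 2: o_2 = (4.0000, -7.5000, -1.3301)
after link 3: o_3 = (5.4142, -5.6090, -4.0549)
after link 4: o_4 = (4.0000, -2.7806, 0.8441)
after link 5: o_5 = (8.8296, -2.5616, -0.7766)

8.830 -2.562 -0.777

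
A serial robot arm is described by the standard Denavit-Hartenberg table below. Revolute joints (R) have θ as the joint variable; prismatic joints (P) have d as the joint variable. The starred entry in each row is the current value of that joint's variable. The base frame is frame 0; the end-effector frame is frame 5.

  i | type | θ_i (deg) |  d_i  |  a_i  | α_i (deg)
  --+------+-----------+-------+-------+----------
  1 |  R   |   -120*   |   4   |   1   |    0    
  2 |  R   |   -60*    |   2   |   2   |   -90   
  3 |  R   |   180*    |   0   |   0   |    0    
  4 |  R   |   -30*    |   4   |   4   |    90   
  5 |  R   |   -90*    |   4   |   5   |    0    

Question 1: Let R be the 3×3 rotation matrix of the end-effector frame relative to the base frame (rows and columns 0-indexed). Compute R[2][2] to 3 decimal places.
End-effector z-axis (col 2 of R) = (-0.5000,-0.0000,-0.8660)
R[2][2] = -0.8660

-0.866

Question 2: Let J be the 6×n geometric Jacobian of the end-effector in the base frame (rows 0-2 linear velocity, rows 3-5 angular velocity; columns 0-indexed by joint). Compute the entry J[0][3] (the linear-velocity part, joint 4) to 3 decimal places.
5.464

axis z_3 = (0.0000,-1.0000,0.0000); lever o_n−o_3 = (1.4641,1.0000,-5.4641)
cross product → J_v[:, 3] = (5.4641,0.0000,1.4641)
J_ω[:, 3] = z_3
entry J[0][3] = 5.4641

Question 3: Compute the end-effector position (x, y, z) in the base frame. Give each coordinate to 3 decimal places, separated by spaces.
-1.036 0.134 0.536

after link 1: o_1 = (-0.5000, -0.8660, 4.0000)
after link 2: o_2 = (-2.5000, -0.8660, 6.0000)
after link 3: o_3 = (-2.5000, -0.8660, 6.0000)
after link 4: o_4 = (0.9641, -4.8660, 4.0000)
after link 5: o_5 = (-1.0359, 0.1340, 0.5359)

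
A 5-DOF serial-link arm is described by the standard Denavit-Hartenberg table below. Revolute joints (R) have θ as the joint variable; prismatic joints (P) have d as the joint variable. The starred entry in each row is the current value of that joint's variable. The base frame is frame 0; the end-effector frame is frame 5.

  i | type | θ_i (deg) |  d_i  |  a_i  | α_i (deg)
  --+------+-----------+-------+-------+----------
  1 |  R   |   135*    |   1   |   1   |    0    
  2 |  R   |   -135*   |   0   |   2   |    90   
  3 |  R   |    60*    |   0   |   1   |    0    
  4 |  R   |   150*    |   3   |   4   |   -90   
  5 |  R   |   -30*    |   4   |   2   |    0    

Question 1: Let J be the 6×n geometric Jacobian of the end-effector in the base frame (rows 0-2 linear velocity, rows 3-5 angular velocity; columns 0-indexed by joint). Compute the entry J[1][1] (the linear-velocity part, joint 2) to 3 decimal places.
axis z_1 = (0.0000,0.0000,1.0000); lever o_n−o_1 = (-0.4641,-4.0000,-5.4641)
cross product → J_v[:, 1] = (4.0000,-0.4641,0.0000)
J_ω[:, 1] = z_1
entry J[1][1] = -0.4641

-0.464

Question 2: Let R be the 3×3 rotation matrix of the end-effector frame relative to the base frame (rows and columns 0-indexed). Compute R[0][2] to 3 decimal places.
0.500

End-effector z-axis (col 2 of R) = (0.5000,-0.0000,-0.8660)
R[0][2] = 0.5000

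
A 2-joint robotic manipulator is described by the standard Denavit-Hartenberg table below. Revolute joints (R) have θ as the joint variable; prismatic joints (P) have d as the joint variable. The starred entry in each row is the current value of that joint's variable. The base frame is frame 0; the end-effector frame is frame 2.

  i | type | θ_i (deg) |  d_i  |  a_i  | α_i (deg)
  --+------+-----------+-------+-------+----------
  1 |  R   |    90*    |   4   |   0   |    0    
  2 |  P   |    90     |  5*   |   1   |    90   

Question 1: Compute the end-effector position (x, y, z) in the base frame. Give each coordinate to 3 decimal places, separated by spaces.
after link 1: o_1 = (0.0000, 0.0000, 4.0000)
after link 2: o_2 = (-1.0000, 0.0000, 9.0000)

-1.000 0.000 9.000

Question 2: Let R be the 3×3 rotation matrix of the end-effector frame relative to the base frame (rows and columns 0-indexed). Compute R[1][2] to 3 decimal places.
End-effector z-axis (col 2 of R) = (0.0000,1.0000,0.0000)
R[1][2] = 1.0000

1.000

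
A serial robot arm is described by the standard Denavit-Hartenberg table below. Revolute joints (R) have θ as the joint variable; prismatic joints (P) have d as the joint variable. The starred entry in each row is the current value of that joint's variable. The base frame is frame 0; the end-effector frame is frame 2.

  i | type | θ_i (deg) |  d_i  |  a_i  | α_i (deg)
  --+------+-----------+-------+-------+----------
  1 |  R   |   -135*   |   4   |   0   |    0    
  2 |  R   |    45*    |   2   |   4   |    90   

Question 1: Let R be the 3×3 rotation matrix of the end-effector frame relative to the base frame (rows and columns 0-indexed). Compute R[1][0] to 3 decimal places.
-1.000

End-effector x-axis (col 0 of R) = (0.0000,-1.0000,0.0000)
R[1][0] = -1.0000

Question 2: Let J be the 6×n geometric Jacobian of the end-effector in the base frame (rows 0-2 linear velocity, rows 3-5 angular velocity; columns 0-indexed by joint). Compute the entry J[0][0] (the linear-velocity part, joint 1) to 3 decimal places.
axis z_0 = ẑ; lever o_n−o_0 = (0.0000,-4.0000,6.0000)
cross product → J_v[:, 0] = (4.0000,0.0000,-0.0000)
J_ω[:, 0] = z_0
entry J[0][0] = 4.0000

4.000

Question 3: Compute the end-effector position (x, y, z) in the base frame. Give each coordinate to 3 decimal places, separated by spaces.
0.000 -4.000 6.000

after link 1: o_1 = (0.0000, 0.0000, 4.0000)
after link 2: o_2 = (0.0000, -4.0000, 6.0000)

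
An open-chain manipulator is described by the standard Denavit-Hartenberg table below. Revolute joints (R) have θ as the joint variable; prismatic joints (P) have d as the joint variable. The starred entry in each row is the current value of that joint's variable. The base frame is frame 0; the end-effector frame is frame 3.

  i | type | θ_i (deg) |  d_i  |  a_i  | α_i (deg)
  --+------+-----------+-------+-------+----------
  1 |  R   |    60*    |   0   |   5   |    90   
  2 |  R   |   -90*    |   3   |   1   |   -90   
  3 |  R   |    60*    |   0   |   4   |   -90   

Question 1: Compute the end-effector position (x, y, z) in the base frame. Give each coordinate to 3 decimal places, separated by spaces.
2.098 4.562 -3.000

after link 1: o_1 = (2.5000, 4.3301, 0.0000)
after link 2: o_2 = (5.0981, 2.8301, -1.0000)
after link 3: o_3 = (2.0981, 4.5622, -3.0000)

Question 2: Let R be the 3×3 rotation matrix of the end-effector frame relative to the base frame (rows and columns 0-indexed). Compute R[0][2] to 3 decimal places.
-0.433

End-effector z-axis (col 2 of R) = (-0.4330,0.2500,0.8660)
R[0][2] = -0.4330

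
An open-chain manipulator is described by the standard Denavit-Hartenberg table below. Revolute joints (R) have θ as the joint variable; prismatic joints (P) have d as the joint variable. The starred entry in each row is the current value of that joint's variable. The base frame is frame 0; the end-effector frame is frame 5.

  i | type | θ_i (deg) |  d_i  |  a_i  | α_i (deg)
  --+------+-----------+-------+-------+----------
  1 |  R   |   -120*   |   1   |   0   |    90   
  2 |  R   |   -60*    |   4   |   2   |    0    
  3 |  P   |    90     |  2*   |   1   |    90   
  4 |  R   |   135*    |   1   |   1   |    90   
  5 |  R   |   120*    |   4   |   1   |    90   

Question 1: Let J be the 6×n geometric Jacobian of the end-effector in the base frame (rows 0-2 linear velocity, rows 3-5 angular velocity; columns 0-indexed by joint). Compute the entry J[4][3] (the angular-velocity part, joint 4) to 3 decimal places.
-0.433

axis z_3 = (-0.2500,-0.4330,-0.8660); lever o_n−o_3 = (-4.2938,-1.0732,-0.3786)
cross product → J_v[:, 3] = (-0.7655,3.6239,-1.5910)
J_ω[:, 3] = z_3
entry J[4][3] = -0.4330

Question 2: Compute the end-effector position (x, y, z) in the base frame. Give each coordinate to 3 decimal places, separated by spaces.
after link 1: o_1 = (0.0000, 0.0000, 1.0000)
after link 2: o_2 = (-3.9641, 1.1340, -0.7321)
after link 3: o_3 = (-6.1292, 1.3840, -0.2321)
after link 4: o_4 = (-6.6854, 1.8348, -1.4516)
after link 5: o_5 = (-10.4230, 0.3108, -0.6106)

-10.423 0.311 -0.611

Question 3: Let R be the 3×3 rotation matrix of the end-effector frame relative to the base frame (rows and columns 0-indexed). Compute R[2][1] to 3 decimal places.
End-effector y-axis (col 1 of R) = (-0.9186,-0.1768,0.3536)
R[2][1] = 0.3536

0.354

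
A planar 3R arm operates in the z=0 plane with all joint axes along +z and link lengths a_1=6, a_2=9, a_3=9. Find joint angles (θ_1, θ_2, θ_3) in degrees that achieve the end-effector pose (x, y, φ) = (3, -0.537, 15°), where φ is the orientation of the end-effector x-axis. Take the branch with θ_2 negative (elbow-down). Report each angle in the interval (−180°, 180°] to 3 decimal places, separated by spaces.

wrist centre = target − a_3·(cos φ, sin φ) = (-5.6933, -2.8664)
cos θ_2 = (40.6301−6²−9²)/(2·6·9) = -0.7071; θ_2 = -135.0018° (elbow-down)
β = atan2(-2.8664,-5.6933) = -153.2765°; ψ = atan2(-6.3638,-0.3642) = -93.2751°
θ_1 = β − ψ = -60.0014°
θ_3 = φ − θ_1 − θ_2 = -149.9968° (wrapped to (-180°,180°])

-60.001 -135.002 -149.997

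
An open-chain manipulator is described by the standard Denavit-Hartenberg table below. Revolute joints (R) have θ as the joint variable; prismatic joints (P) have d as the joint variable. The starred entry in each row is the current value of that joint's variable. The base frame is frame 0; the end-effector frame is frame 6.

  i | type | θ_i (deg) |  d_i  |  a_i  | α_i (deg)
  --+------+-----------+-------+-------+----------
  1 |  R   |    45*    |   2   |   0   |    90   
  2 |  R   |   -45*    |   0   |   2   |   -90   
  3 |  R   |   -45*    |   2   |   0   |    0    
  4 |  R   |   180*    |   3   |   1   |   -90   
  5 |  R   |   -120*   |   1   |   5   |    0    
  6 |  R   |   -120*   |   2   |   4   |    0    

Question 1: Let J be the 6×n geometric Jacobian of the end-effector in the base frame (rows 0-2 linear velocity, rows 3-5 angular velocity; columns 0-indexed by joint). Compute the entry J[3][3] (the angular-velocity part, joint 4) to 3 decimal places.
axis z_3 = (0.5000,0.5000,0.7071); lever o_n−o_3 = (5.3598,-1.1402,2.4837)
cross product → J_v[:, 3] = (2.0481,2.5481,-3.2500)
J_ω[:, 3] = z_3
entry J[3][3] = 0.5000

0.500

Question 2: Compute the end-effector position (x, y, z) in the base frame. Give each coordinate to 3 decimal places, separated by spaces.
7.360 0.860 4.484

after link 1: o_1 = (0.0000, 0.0000, 2.0000)
after link 2: o_2 = (1.0000, 1.0000, 0.5858)
after link 3: o_3 = (2.0000, 2.0000, 2.0000)
after link 4: o_4 = (2.6464, 3.6464, 4.6213)
after link 5: o_5 = (7.0918, 4.5918, 6.9332)
after link 6: o_6 = (7.3598, 0.8598, 4.4837)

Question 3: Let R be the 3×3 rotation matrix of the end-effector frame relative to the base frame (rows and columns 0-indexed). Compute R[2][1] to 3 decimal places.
-0.079

End-effector y-axis (col 1 of R) = (0.9892,0.1232,-0.0795)
R[2][1] = -0.0795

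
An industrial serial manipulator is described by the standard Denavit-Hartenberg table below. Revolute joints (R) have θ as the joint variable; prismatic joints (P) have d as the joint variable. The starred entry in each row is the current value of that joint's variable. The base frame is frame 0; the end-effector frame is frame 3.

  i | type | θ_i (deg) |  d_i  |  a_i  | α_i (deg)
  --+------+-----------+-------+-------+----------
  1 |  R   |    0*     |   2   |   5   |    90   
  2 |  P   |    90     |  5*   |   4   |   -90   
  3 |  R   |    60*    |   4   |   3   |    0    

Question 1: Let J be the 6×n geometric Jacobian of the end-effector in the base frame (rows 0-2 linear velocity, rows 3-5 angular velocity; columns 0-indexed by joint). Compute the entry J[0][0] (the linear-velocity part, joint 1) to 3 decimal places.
axis z_0 = ẑ; lever o_n−o_0 = (1.0000,-2.4019,7.5000)
cross product → J_v[:, 0] = (2.4019,1.0000,-0.0000)
J_ω[:, 0] = z_0
entry J[0][0] = 2.4019

2.402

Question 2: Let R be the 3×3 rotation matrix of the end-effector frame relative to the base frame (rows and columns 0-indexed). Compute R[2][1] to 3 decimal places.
End-effector y-axis (col 1 of R) = (-0.0000,0.5000,-0.8660)
R[2][1] = -0.8660

-0.866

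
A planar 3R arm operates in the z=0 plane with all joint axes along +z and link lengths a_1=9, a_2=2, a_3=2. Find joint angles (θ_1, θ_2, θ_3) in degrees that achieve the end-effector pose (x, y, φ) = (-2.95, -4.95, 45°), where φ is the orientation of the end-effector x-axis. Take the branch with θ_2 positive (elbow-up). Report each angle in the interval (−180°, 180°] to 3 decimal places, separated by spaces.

-135.002 134.988 45.014

wrist centre = target − a_3·(cos φ, sin φ) = (-4.3642, -6.3642)
cos θ_2 = (59.5496−9²−2²)/(2·9·2) = -0.7070; θ_2 = 134.9878° (elbow-up)
β = atan2(-6.3642,-4.3642) = -124.4401°; ψ = atan2(1.4145,7.5861) = 10.5622°
θ_1 = β − ψ = -135.0023°
θ_3 = φ − θ_1 − θ_2 = 45.0145° (wrapped to (-180°,180°])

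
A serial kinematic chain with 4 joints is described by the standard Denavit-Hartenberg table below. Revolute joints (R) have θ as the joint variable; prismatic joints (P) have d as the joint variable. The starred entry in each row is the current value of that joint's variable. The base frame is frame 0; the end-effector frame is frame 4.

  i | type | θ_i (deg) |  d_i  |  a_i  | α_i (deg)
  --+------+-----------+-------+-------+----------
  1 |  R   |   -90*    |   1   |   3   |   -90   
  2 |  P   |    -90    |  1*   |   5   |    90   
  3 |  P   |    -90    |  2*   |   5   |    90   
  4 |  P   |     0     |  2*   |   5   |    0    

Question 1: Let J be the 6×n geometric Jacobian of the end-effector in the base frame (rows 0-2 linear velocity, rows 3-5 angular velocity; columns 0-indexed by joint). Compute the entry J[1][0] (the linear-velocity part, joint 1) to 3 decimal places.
axis z_0 = ẑ; lever o_n−o_0 = (-9.0000,-1.0000,4.0000)
cross product → J_v[:, 0] = (1.0000,-9.0000,0.0000)
J_ω[:, 0] = z_0
entry J[1][0] = -9.0000

-9.000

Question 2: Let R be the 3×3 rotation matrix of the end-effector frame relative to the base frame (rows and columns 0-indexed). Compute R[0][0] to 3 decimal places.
-1.000

End-effector x-axis (col 0 of R) = (-1.0000,-0.0000,0.0000)
R[0][0] = -1.0000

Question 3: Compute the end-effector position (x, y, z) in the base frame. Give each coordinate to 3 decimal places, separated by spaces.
after link 1: o_1 = (0.0000, -3.0000, 1.0000)
after link 2: o_2 = (1.0000, -3.0000, 6.0000)
after link 3: o_3 = (-4.0000, -1.0000, 6.0000)
after link 4: o_4 = (-9.0000, -1.0000, 4.0000)

-9.000 -1.000 4.000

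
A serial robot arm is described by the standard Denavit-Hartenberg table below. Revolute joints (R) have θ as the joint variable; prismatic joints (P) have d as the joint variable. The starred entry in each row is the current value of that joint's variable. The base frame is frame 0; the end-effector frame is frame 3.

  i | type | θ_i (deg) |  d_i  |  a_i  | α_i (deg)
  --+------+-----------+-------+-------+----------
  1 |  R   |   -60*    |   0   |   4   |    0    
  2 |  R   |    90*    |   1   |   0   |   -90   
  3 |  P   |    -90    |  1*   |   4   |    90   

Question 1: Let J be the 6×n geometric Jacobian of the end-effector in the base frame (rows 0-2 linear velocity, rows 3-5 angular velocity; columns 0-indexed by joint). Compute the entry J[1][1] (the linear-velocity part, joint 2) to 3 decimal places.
axis z_1 = (0.0000,0.0000,1.0000); lever o_n−o_1 = (-0.5000,0.8660,5.0000)
cross product → J_v[:, 1] = (-0.8660,-0.5000,0.0000)
J_ω[:, 1] = z_1
entry J[1][1] = -0.5000

-0.500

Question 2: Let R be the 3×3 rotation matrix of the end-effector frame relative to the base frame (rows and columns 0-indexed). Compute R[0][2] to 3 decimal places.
End-effector z-axis (col 2 of R) = (-0.8660,-0.5000,0.0000)
R[0][2] = -0.8660

-0.866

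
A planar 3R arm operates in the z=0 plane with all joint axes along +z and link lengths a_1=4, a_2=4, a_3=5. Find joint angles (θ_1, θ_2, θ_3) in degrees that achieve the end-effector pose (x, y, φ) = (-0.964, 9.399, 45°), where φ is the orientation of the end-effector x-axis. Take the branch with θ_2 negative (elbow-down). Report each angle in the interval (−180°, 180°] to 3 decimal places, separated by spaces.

wrist centre = target − a_3·(cos φ, sin φ) = (-4.4995, 5.8635)
cos θ_2 = (54.6260−4²−4²)/(2·4·4) = 0.7071; θ_2 = -45.0035° (elbow-down)
β = atan2(5.8635,-4.4995) = 127.5021°; ψ = atan2(-2.8286,6.8283) = -22.5017°
θ_1 = β − ψ = 150.0038°
θ_3 = φ − θ_1 − θ_2 = -60.0003° (wrapped to (-180°,180°])

150.004 -45.003 -60.000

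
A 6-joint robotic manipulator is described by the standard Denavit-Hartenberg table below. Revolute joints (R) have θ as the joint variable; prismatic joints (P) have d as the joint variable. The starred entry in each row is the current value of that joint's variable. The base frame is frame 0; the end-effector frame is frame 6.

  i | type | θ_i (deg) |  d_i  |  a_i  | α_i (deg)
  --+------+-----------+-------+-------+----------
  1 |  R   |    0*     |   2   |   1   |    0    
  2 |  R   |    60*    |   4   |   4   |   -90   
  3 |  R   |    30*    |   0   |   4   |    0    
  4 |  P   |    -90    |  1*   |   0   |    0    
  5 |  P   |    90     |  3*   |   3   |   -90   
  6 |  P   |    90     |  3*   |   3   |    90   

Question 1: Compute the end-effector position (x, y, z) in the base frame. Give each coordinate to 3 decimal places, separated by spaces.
after link 1: o_1 = (1.0000, 0.0000, 2.0000)
after link 2: o_2 = (3.0000, 3.4641, 6.0000)
after link 3: o_3 = (4.7321, 6.4641, 4.0000)
after link 4: o_4 = (3.8660, 6.9641, 4.0000)
after link 5: o_5 = (2.5670, 10.7141, 2.5000)
after link 6: o_6 = (4.4151, 7.9151, -0.0981)

4.415 7.915 -0.098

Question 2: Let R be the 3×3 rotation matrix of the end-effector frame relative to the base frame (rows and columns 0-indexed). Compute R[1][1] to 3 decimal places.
End-effector y-axis (col 1 of R) = (-0.2500,-0.4330,-0.8660)
R[1][1] = -0.4330

-0.433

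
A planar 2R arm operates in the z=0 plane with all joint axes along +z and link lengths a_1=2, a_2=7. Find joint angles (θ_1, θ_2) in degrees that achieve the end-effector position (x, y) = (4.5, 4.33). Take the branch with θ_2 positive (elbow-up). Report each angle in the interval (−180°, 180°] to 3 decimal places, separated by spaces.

-60.004 120.003

cos θ_2 = (38.9989−2²−7²)/(2·2·7) = -0.5000; θ_2 = 120.0026° (elbow-up)
β = atan2(4.3300,4.5000) = 43.8970°; ψ = atan2(6.0620,-1.5003) = 103.9007°
θ_1 = β − ψ = -60.0036°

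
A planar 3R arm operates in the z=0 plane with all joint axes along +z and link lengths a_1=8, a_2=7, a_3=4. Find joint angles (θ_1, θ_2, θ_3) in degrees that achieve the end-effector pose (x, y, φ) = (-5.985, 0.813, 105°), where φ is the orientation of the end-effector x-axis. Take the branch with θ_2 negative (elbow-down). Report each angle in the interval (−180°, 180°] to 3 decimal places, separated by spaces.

wrist centre = target − a_3·(cos φ, sin φ) = (-4.9497, -3.0507)
cos θ_2 = (33.8066−8²−7²)/(2·8·7) = -0.7071; θ_2 = -134.9982° (elbow-down)
β = atan2(-3.0507,-4.9497) = -148.3529°; ψ = atan2(-4.9499,3.0504) = -58.3563°
θ_1 = β − ψ = -89.9966°
θ_3 = φ − θ_1 − θ_2 = -30.0052° (wrapped to (-180°,180°])

-89.997 -134.998 -30.005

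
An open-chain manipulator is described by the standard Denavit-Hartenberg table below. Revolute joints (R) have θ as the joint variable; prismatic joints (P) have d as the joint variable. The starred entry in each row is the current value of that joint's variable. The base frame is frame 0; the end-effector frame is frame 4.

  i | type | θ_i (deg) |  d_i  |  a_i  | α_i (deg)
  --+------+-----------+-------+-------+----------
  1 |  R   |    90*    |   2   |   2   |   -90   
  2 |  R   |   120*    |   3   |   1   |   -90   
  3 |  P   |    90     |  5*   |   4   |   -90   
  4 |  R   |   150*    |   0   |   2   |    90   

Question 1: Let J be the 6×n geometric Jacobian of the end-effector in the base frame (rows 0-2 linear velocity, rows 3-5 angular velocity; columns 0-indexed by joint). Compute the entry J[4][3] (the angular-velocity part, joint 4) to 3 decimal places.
0.500

axis z_3 = (0.0000,0.5000,0.8660); lever o_n−o_3 = (-1.7321,0.8660,-0.5000)
cross product → J_v[:, 3] = (-1.0000,-1.5000,0.8660)
J_ω[:, 3] = z_3
entry J[4][3] = 0.5000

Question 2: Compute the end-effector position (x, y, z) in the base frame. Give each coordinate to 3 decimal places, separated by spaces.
after link 1: o_1 = (0.0000, 2.0000, 2.0000)
after link 2: o_2 = (-3.0000, 1.5000, 1.1340)
after link 3: o_3 = (1.0000, -2.8301, 3.6340)
after link 4: o_4 = (-0.7321, -1.9641, 3.1340)

-0.732 -1.964 3.134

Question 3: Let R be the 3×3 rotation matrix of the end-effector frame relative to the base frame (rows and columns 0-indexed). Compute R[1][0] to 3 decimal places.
End-effector x-axis (col 0 of R) = (-0.8660,0.4330,-0.2500)
R[1][0] = 0.4330

0.433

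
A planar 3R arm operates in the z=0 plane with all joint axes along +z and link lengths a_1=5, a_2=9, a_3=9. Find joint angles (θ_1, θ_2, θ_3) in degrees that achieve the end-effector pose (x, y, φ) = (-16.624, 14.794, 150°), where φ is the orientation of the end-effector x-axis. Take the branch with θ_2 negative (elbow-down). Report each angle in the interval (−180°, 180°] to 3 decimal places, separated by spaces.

wrist centre = target − a_3·(cos φ, sin φ) = (-8.8298, 10.2940)
cos θ_2 = (183.9313−5²−9²)/(2·5·9) = 0.8659; θ_2 = -30.0140° (elbow-down)
β = atan2(10.2940,-8.8298) = 130.6216°; ψ = atan2(-4.5019,12.7931) = -19.3870°
θ_1 = β − ψ = 150.0086°
θ_3 = φ − θ_1 − θ_2 = 30.0054° (wrapped to (-180°,180°])

150.009 -30.014 30.005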